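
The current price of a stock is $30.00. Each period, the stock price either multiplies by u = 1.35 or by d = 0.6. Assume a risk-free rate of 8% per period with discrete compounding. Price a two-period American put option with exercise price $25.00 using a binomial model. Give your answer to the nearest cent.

$2.47

Risk-neutral probability p = (1 + 0.08 − 0.6)/(1.35 − 0.6) = 0.4800/0.7500 = 0.6400
Terminal stock prices: S_uu = 54.68, S_ud = 24.3, S_dd = 10.8
Terminal payoffs (K − S): max(-29.68, 0) = 0, max(0.7, 0) = 0.7, max(14.2, 0) = 14.2
Node u (S = 40.5): continuation = 1/1.08·[0.6400·0.0000 + 0.3600·0.7000] = 0.2333; exercise value = 0.0000 ≤ continuation, so V_u = 0.2333
Node d (S = 18): continuation = 1/1.08·[0.6400·0.7000 + 0.3600·14.2000] = 5.1481; exercise value = 7.0000 > continuation, so V_d = 7.0000 (exercise)
Node 0 (S = 30): continuation = 1/1.08·[0.6400·0.2333 + 0.3600·7.0000] = 2.4716; exercise value = 0.0000 ≤ continuation, so V_0 = 2.4716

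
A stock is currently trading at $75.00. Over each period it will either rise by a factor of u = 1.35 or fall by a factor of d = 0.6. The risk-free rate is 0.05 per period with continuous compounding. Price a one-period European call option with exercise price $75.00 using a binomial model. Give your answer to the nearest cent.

Risk-neutral probability p = (e^0.05 − 0.6)/(1.35 − 0.6) = 0.4513/0.7500 = 0.6017
Terminal stock prices: S_u = 101.2, S_d = 45
Terminal payoffs (S − K): max(26.25, 0) = 26.25, max(-30, 0) = 0
Node 0 (S = 75): V_0 = e^(−0.05)·[0.6017·26.2500 + 0.3983·0.0000] = 15.0242

$15.02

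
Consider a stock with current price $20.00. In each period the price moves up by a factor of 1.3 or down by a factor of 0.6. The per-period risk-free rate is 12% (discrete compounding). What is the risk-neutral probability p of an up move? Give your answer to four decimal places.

p = 0.7429

Risk-neutral probability p = (1 + 0.12 − 0.6)/(1.3 − 0.6) = 0.5200/0.7000 = 0.7429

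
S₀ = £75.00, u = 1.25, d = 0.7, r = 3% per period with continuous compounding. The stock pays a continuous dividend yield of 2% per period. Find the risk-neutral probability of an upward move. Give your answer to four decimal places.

Per-period risk-free factor R = e^0.03 = 1.0305; dividend-adjusted growth = e^(0.03−0.02) = 1.0101.
Risk-neutral probability p = (1.0101 − 0.7)/(1.25 − 0.7) = 0.3101/0.5500 = 0.5637

p = 0.5637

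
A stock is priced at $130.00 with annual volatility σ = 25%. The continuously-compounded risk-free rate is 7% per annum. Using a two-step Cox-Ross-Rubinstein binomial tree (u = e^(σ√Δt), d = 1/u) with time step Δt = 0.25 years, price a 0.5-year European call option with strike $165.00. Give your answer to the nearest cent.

$0.54

CRR parameters: u = e^(σ√Δt) = e^(0.25·√0.25) = 1.1331, d = 1/u = 0.8825
Per-period rate: rΔt = 0.07·0.25 = 0.0175, so R = e^0.0175 = 1.0177
Risk-neutral probability p = (e^0.0175 − 0.8825)/(1.1331 − 0.8825) = 0.1352/0.2507 = 0.5392
Terminal stock prices: S_uu = 166.9, S_ud = 130, S_dd = 101.2
Terminal payoffs (S − K): max(1.923, 0) = 1.923, max(-35, 0) = 0, max(-63.76, 0) = 0
Node u (S = 147.3): V_u = e^(−0.0175)·[0.5392·1.9233 + 0.4608·0.0000] = 1.0191
Node d (S = 114.7): V_d = e^(−0.0175)·[0.5392·0.0000 + 0.4608·0.0000] = 0.0000
Node 0 (S = 130): V_0 = e^(−0.0175)·[0.5392·1.0191 + 0.4608·0.0000] = 0.5400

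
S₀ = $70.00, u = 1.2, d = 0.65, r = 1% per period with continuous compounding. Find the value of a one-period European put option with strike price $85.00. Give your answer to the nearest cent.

$14.15

Risk-neutral probability p = (e^0.01 − 0.65)/(1.2 − 0.65) = 0.3601/0.5500 = 0.6546
Terminal stock prices: S_u = 84, S_d = 45.5
Terminal payoffs (K − S): max(1, 0) = 1, max(39.5, 0) = 39.5
Node 0 (S = 70): V_0 = e^(−0.01)·[0.6546·1.0000 + 0.3454·39.5000] = 14.1542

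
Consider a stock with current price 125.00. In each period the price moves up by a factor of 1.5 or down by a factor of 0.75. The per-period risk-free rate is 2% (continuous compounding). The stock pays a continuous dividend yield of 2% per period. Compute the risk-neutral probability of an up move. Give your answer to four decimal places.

p = 0.3333

Per-period risk-free factor R = e^0.02 = 1.0202; dividend-adjusted growth = e^(0.02−0.02) = 1.0000.
Risk-neutral probability p = (1.0000 − 0.75)/(1.5 − 0.75) = 0.2500/0.7500 = 0.3333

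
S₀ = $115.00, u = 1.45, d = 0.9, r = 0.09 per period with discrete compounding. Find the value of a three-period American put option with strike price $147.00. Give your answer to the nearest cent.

Risk-neutral probability p = (1 + 0.09 − 0.9)/(1.45 − 0.9) = 0.1900/0.5500 = 0.3455
Terminal stock prices: S_uuu = 350.6, S_uud = 217.6, S_udd = 135.1, S_ddd = 83.84
Terminal payoffs (K − S): max(-203.6, 0) = 0, max(-70.61, 0) = 0, max(11.93, 0) = 11.93, max(63.16, 0) = 63.16
Node uu (S = 241.8): continuation = 1/1.09·[0.3455·0.0000 + 0.6545·0.0000] = 0.0000; exercise value = 0.0000 ≤ continuation, so V_uu = 0.0000
Node ud (S = 150.1): continuation = 1/1.09·[0.3455·0.0000 + 0.6545·11.9325] = 7.1655; exercise value = 0.0000 ≤ continuation, so V_ud = 7.1655
Node dd (S = 93.15): continuation = 1/1.09·[0.3455·11.9325 + 0.6545·63.1650] = 41.7124; exercise value = 53.8500 > continuation, so V_dd = 53.8500 (exercise)
Node u (S = 166.8): continuation = 1/1.09·[0.3455·0.0000 + 0.6545·7.1655] = 4.3029; exercise value = 0.0000 ≤ continuation, so V_u = 4.3029
Node d (S = 103.5): continuation = 1/1.09·[0.3455·7.1655 + 0.6545·53.8500] = 34.6079; exercise value = 43.5000 > continuation, so V_d = 43.5000 (exercise)
Node 0 (S = 115): continuation = 1/1.09·[0.3455·4.3029 + 0.6545·43.5000] = 27.4855; exercise value = 32.0000 > continuation, so V_0 = 32.0000 (exercise)

$32.00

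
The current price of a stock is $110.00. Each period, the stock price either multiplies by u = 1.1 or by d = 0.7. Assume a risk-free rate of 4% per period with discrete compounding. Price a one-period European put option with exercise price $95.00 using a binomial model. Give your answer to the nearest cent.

Risk-neutral probability p = (1 + 0.04 − 0.7)/(1.1 − 0.7) = 0.3400/0.4000 = 0.8500
Terminal stock prices: S_u = 121, S_d = 77
Terminal payoffs (K − S): max(-26, 0) = 0, max(18, 0) = 18
Node 0 (S = 110): V_0 = 1/1.04·[0.8500·0.0000 + 0.1500·18.0000] = 2.5962

$2.60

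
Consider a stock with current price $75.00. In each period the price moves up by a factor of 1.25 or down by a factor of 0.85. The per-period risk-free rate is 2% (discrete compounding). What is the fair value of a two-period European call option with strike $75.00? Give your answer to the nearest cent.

$9.53

Risk-neutral probability p = (1 + 0.02 − 0.85)/(1.25 − 0.85) = 0.1700/0.4000 = 0.4250
Terminal stock prices: S_uu = 117.2, S_ud = 79.69, S_dd = 54.19
Terminal payoffs (S − K): max(42.19, 0) = 42.19, max(4.688, 0) = 4.688, max(-20.81, 0) = 0
Node u (S = 93.75): V_u = 1/1.02·[0.4250·42.1875 + 0.5750·4.6875] = 20.2206
Node d (S = 63.75): V_d = 1/1.02·[0.4250·4.6875 + 0.5750·0.0000] = 1.9531
Node 0 (S = 75): V_0 = 1/1.02·[0.4250·20.2206 + 0.5750·1.9531] = 9.5263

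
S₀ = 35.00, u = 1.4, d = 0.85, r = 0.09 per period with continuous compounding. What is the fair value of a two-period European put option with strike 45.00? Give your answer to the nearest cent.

Risk-neutral probability p = (e^0.09 − 0.85)/(1.4 − 0.85) = 0.2442/0.5500 = 0.4440
Terminal stock prices: S_uu = 68.6, S_ud = 41.65, S_dd = 25.29
Terminal payoffs (K − S): max(-23.6, 0) = 0, max(3.35, 0) = 3.35, max(19.71, 0) = 19.71
Node u (S = 49): V_u = e^(−0.09)·[0.4440·0.0000 + 0.5560·3.3500] = 1.7024
Node d (S = 29.75): V_d = e^(−0.09)·[0.4440·3.3500 + 0.5560·19.7125] = 11.3769
Node 0 (S = 35): V_0 = e^(−0.09)·[0.4440·1.7024 + 0.5560·11.3769] = 6.4724

6.47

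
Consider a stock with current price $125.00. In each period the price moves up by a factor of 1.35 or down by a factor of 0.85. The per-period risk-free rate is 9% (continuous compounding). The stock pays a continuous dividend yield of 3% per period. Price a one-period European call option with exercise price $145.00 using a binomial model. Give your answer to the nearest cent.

Per-period risk-free factor R = e^0.09 = 1.0942; dividend-adjusted growth = e^(0.09−0.03) = 1.0618.
Risk-neutral probability p = (1.0618 − 0.85)/(1.35 − 0.85) = 0.2118/0.5000 = 0.4237
Terminal stock prices: S_u = 168.8, S_d = 106.2
Terminal payoffs (S − K): max(23.75, 0) = 23.75, max(-38.75, 0) = 0
Node 0 (S = 125): V_0 = e^(−0.09)·[0.4237·23.7500 + 0.5763·0.0000] = 9.1962

$9.20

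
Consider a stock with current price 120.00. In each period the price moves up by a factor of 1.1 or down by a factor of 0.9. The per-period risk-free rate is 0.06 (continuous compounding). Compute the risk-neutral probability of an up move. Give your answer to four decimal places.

p = 0.8092

Risk-neutral probability p = (e^0.06 − 0.9)/(1.1 − 0.9) = 0.1618/0.2000 = 0.8092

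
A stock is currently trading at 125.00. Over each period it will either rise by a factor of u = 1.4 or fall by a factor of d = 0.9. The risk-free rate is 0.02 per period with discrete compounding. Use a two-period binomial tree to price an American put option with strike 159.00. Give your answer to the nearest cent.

34.91

Risk-neutral probability p = (1 + 0.02 − 0.9)/(1.4 − 0.9) = 0.1200/0.5000 = 0.2400
Terminal stock prices: S_uu = 245, S_ud = 157.5, S_dd = 101.2
Terminal payoffs (K − S): max(-86, 0) = 0, max(1.5, 0) = 1.5, max(57.75, 0) = 57.75
Node u (S = 175): continuation = 1/1.02·[0.2400·0.0000 + 0.7600·1.5000] = 1.1176; exercise value = 0.0000 ≤ continuation, so V_u = 1.1176
Node d (S = 112.5): continuation = 1/1.02·[0.2400·1.5000 + 0.7600·57.7500] = 43.3824; exercise value = 46.5000 > continuation, so V_d = 46.5000 (exercise)
Node 0 (S = 125): continuation = 1/1.02·[0.2400·1.1176 + 0.7600·46.5000] = 34.9100; exercise value = 34.0000 ≤ continuation, so V_0 = 34.9100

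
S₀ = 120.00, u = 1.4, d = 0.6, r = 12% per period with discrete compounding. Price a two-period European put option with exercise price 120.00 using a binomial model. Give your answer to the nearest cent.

14.46

Risk-neutral probability p = (1 + 0.12 − 0.6)/(1.4 − 0.6) = 0.5200/0.8000 = 0.6500
Terminal stock prices: S_uu = 235.2, S_ud = 100.8, S_dd = 43.2
Terminal payoffs (K − S): max(-115.2, 0) = 0, max(19.2, 0) = 19.2, max(76.8, 0) = 76.8
Node u (S = 168): V_u = 1/1.12·[0.6500·0.0000 + 0.3500·19.2000] = 6.0000
Node d (S = 72): V_d = 1/1.12·[0.6500·19.2000 + 0.3500·76.8000] = 35.1429
Node 0 (S = 120): V_0 = 1/1.12·[0.6500·6.0000 + 0.3500·35.1429] = 14.4643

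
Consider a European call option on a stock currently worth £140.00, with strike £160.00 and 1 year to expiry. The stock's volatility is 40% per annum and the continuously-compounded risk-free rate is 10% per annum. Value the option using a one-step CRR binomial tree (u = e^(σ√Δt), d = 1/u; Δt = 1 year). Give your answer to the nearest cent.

CRR parameters: u = e^(σ√Δt) = e^(0.4·√1) = 1.4918, d = 1/u = 0.6703
Per-period rate: rΔt = 0.1·1 = 0.1, so R = e^0.1 = 1.1052
Risk-neutral probability p = (e^0.1 − 0.6703)/(1.4918 − 0.6703) = 0.4349/0.8215 = 0.5293
Terminal stock prices: S_u = 208.9, S_d = 93.84
Terminal payoffs (S − K): max(48.86, 0) = 48.86, max(-66.16, 0) = 0
Node 0 (S = 140): V_0 = e^(−0.1)·[0.5293·48.8555 + 0.4707·0.0000] = 23.3999

£23.40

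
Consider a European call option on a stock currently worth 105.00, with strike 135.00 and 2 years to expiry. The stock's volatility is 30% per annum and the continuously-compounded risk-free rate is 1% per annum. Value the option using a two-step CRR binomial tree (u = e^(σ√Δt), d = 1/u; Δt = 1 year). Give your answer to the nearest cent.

CRR parameters: u = e^(σ√Δt) = e^(0.3·√1) = 1.3499, d = 1/u = 0.7408
Per-period rate: rΔt = 0.01·1 = 0.01, so R = e^0.01 = 1.0101
Risk-neutral probability p = (e^0.01 − 0.7408)/(1.3499 − 0.7408) = 0.2692/0.6090 = 0.4421
Terminal stock prices: S_uu = 191.3, S_ud = 105, S_dd = 57.63
Terminal payoffs (S − K): max(56.32, 0) = 56.32, max(-30, 0) = 0, max(-77.37, 0) = 0
Node u (S = 141.7): V_u = e^(−0.01)·[0.4421·56.3225 + 0.5579·0.0000] = 24.6501
Node d (S = 77.79): V_d = e^(−0.01)·[0.4421·0.0000 + 0.5579·0.0000] = 0.0000
Node 0 (S = 105): V_0 = e^(−0.01)·[0.4421·24.6501 + 0.5579·0.0000] = 10.7884

10.79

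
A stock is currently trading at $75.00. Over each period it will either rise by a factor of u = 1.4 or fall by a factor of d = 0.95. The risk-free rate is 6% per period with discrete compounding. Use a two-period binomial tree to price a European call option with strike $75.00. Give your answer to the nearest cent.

$11.97

Risk-neutral probability p = (1 + 0.06 − 0.95)/(1.4 − 0.95) = 0.1100/0.4500 = 0.2444
Terminal stock prices: S_uu = 147, S_ud = 99.75, S_dd = 67.69
Terminal payoffs (S − K): max(72, 0) = 72, max(24.75, 0) = 24.75, max(-7.312, 0) = 0
Node u (S = 105): V_u = 1/1.06·[0.2444·72.0000 + 0.7556·24.7500] = 34.2453
Node d (S = 71.25): V_d = 1/1.06·[0.2444·24.7500 + 0.7556·0.0000] = 5.7075
Node 0 (S = 75): V_0 = 1/1.06·[0.2444·34.2453 + 0.7556·5.7075] = 11.9655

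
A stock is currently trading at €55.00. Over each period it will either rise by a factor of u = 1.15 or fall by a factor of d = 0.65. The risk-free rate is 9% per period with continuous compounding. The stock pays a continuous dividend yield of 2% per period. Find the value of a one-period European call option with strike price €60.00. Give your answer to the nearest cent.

Per-period risk-free factor R = e^0.09 = 1.0942; dividend-adjusted growth = e^(0.09−0.02) = 1.0725.
Risk-neutral probability p = (1.0725 − 0.65)/(1.15 − 0.65) = 0.4225/0.5000 = 0.8450
Terminal stock prices: S_u = 63.25, S_d = 35.75
Terminal payoffs (S − K): max(3.25, 0) = 3.25, max(-24.25, 0) = 0
Node 0 (S = 55): V_0 = e^(−0.09)·[0.8450·3.2500 + 0.1550·0.0000] = 2.5099

€2.51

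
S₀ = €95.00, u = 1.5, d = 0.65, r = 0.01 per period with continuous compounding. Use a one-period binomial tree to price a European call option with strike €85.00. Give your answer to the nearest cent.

Risk-neutral probability p = (e^0.01 − 0.65)/(1.5 − 0.65) = 0.3601/0.8500 = 0.4236
Terminal stock prices: S_u = 142.5, S_d = 61.75
Terminal payoffs (S − K): max(57.5, 0) = 57.5, max(-23.25, 0) = 0
Node 0 (S = 95): V_0 = e^(−0.01)·[0.4236·57.5000 + 0.5764·0.0000] = 24.1140

€24.11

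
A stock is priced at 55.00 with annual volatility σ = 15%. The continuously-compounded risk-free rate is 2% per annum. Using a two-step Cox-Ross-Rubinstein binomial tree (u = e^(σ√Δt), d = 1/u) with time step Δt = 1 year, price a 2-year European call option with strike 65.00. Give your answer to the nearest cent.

2.49

CRR parameters: u = e^(σ√Δt) = e^(0.15·√1) = 1.1618, d = 1/u = 0.8607
Per-period rate: rΔt = 0.02·1 = 0.02, so R = e^0.02 = 1.0202
Risk-neutral probability p = (e^0.02 − 0.8607)/(1.1618 − 0.8607) = 0.1595/0.3011 = 0.5297
Terminal stock prices: S_uu = 74.24, S_ud = 55, S_dd = 40.75
Terminal payoffs (S − K): max(9.242, 0) = 9.242, max(-10, 0) = 0, max(-24.25, 0) = 0
Node u (S = 63.9): V_u = e^(−0.02)·[0.5297·9.2422 + 0.4703·0.0000] = 4.7983
Node d (S = 47.34): V_d = e^(−0.02)·[0.5297·0.0000 + 0.4703·0.0000] = 0.0000
Node 0 (S = 55): V_0 = e^(−0.02)·[0.5297·4.7983 + 0.4703·0.0000] = 2.4911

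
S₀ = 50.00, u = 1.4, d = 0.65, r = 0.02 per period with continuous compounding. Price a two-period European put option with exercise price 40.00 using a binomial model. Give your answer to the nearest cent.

4.65

Risk-neutral probability p = (e^0.02 − 0.65)/(1.4 − 0.65) = 0.3702/0.7500 = 0.4936
Terminal stock prices: S_uu = 98, S_ud = 45.5, S_dd = 21.13
Terminal payoffs (K − S): max(-58, 0) = 0, max(-5.5, 0) = 0, max(18.87, 0) = 18.87
Node u (S = 70): V_u = e^(−0.02)·[0.4936·0.0000 + 0.5064·0.0000] = 0.0000
Node d (S = 32.5): V_d = e^(−0.02)·[0.4936·0.0000 + 0.5064·18.8750] = 9.3690
Node 0 (S = 50): V_0 = e^(−0.02)·[0.4936·0.0000 + 0.5064·9.3690] = 4.6505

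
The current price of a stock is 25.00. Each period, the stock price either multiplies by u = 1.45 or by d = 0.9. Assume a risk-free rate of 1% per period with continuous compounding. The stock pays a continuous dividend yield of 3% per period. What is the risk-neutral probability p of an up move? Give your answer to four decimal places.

Per-period risk-free factor R = e^0.01 = 1.0101; dividend-adjusted growth = e^(0.01−0.03) = 0.9802.
Risk-neutral probability p = (0.9802 − 0.9)/(1.45 − 0.9) = 0.0802/0.5500 = 0.1458

p = 0.1458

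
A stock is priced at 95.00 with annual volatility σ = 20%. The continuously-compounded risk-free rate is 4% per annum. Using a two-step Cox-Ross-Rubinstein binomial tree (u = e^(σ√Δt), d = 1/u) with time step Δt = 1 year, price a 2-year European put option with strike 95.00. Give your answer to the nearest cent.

CRR parameters: u = e^(σ√Δt) = e^(0.2·√1) = 1.2214, d = 1/u = 0.8187
Per-period rate: rΔt = 0.04·1 = 0.04, so R = e^0.04 = 1.0408
Risk-neutral probability p = (e^0.04 − 0.8187)/(1.2214 − 0.8187) = 0.2221/0.4027 = 0.5515
Terminal stock prices: S_uu = 141.7, S_ud = 95, S_dd = 63.68
Terminal payoffs (K − S): max(-46.72, 0) = 0, max(0, 0) = 0, max(31.32, 0) = 31.32
Node u (S = 116): V_u = e^(−0.04)·[0.5515·0.0000 + 0.4485·0.0000] = 0.0000
Node d (S = 77.78): V_d = e^(−0.04)·[0.5515·0.0000 + 0.4485·31.3196] = 13.4956
Node 0 (S = 95): V_0 = e^(−0.04)·[0.5515·0.0000 + 0.4485·13.4956] = 5.8152

5.82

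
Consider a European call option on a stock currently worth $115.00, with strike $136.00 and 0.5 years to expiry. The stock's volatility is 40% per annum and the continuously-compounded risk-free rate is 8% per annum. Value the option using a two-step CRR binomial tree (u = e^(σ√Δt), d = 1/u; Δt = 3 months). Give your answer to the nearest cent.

$8.55

CRR parameters: u = e^(σ√Δt) = e^(0.4·√0.25) = 1.2214, d = 1/u = 0.8187
Per-period rate: rΔt = 0.08·0.25 = 0.02, so R = e^0.02 = 1.0202
Risk-neutral probability p = (e^0.02 − 0.8187)/(1.2214 − 0.8187) = 0.2015/0.4027 = 0.5003
Terminal stock prices: S_uu = 171.6, S_ud = 115, S_dd = 77.09
Terminal payoffs (S − K): max(35.56, 0) = 35.56, max(-21, 0) = 0, max(-58.91, 0) = 0
Node u (S = 140.5): V_u = e^(−0.02)·[0.5003·35.5598 + 0.4997·0.0000] = 17.4395
Node d (S = 94.15): V_d = e^(−0.02)·[0.5003·0.0000 + 0.4997·0.0000] = 0.0000
Node 0 (S = 115): V_0 = e^(−0.02)·[0.5003·17.4395 + 0.4997·0.0000] = 8.5528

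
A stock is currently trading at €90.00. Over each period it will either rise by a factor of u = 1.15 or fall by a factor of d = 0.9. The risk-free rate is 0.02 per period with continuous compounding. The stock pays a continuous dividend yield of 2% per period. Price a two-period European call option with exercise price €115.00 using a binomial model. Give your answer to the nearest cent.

€0.62

Per-period risk-free factor R = e^0.02 = 1.0202; dividend-adjusted growth = e^(0.02−0.02) = 1.0000.
Risk-neutral probability p = (1.0000 − 0.9)/(1.15 − 0.9) = 0.1000/0.2500 = 0.4000
Terminal stock prices: S_uu = 119, S_ud = 93.15, S_dd = 72.9
Terminal payoffs (S − K): max(4.025, 0) = 4.025, max(-21.85, 0) = 0, max(-42.1, 0) = 0
Node u (S = 103.5): V_u = e^(−0.02)·[0.4000·4.0250 + 0.6000·0.0000] = 1.5781
Node d (S = 81): V_d = e^(−0.02)·[0.4000·0.0000 + 0.6000·0.0000] = 0.0000
Node 0 (S = 90): V_0 = e^(−0.02)·[0.4000·1.5781 + 0.6000·0.0000] = 0.6187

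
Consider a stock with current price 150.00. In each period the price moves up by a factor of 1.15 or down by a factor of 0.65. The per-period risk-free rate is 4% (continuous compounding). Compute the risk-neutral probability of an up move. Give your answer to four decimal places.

Risk-neutral probability p = (e^0.04 − 0.65)/(1.15 − 0.65) = 0.3908/0.5000 = 0.7816

p = 0.7816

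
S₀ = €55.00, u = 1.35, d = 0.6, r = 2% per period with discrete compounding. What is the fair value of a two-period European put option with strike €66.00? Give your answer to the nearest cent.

Risk-neutral probability p = (1 + 0.02 − 0.6)/(1.35 − 0.6) = 0.4200/0.7500 = 0.5600
Terminal stock prices: S_uu = 100.2, S_ud = 44.55, S_dd = 19.8
Terminal payoffs (K − S): max(-34.24, 0) = 0, max(21.45, 0) = 21.45, max(46.2, 0) = 46.2
Node u (S = 74.25): V_u = 1/1.02·[0.5600·0.0000 + 0.4400·21.4500] = 9.2529
Node d (S = 33): V_d = 1/1.02·[0.5600·21.4500 + 0.4400·46.2000] = 31.7059
Node 0 (S = 55): V_0 = 1/1.02·[0.5600·9.2529 + 0.4400·31.7059] = 18.7571

€18.76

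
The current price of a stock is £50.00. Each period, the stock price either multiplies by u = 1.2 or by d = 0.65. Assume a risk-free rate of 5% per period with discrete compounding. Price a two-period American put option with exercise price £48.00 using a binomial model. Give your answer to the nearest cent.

£5.65

Risk-neutral probability p = (1 + 0.05 − 0.65)/(1.2 − 0.65) = 0.4000/0.5500 = 0.7273
Terminal stock prices: S_uu = 72, S_ud = 39, S_dd = 21.13
Terminal payoffs (K − S): max(-24, 0) = 0, max(9, 0) = 9, max(26.87, 0) = 26.87
Node u (S = 60): continuation = 1/1.05·[0.7273·0.0000 + 0.2727·9.0000] = 2.3377; exercise value = 0.0000 ≤ continuation, so V_u = 2.3377
Node d (S = 32.5): continuation = 1/1.05·[0.7273·9.0000 + 0.2727·26.8750] = 13.2143; exercise value = 15.5000 > continuation, so V_d = 15.5000 (exercise)
Node 0 (S = 50): continuation = 1/1.05·[0.7273·2.3377 + 0.2727·15.5000] = 5.6451; exercise value = 0.0000 ≤ continuation, so V_0 = 5.6451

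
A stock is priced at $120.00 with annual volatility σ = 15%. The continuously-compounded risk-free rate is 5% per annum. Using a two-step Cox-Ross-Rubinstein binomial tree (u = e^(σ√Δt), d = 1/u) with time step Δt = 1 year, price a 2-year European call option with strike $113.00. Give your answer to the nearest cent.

$20.69

CRR parameters: u = e^(σ√Δt) = e^(0.15·√1) = 1.1618, d = 1/u = 0.8607
Per-period rate: rΔt = 0.05·1 = 0.05, so R = e^0.05 = 1.0513
Risk-neutral probability p = (e^0.05 − 0.8607)/(1.1618 − 0.8607) = 0.1906/0.3011 = 0.6328
Terminal stock prices: S_uu = 162, S_ud = 120, S_dd = 88.9
Terminal payoffs (S − K): max(48.98, 0) = 48.98, max(7, 0) = 7, max(-24.1, 0) = 0
Node u (S = 139.4): V_u = e^(−0.05)·[0.6328·48.9831 + 0.3672·7.0000] = 31.9312
Node d (S = 103.3): V_d = e^(−0.05)·[0.6328·7.0000 + 0.3672·0.0000] = 4.2138
Node 0 (S = 120): V_0 = e^(−0.05)·[0.6328·31.9312 + 0.3672·4.2138] = 20.6933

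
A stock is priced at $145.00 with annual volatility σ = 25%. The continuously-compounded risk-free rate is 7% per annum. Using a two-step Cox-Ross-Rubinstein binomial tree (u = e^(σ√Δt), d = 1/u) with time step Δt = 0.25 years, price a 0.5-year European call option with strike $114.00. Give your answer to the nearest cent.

$35.14

CRR parameters: u = e^(σ√Δt) = e^(0.25·√0.25) = 1.1331, d = 1/u = 0.8825
Per-period rate: rΔt = 0.07·0.25 = 0.0175, so R = e^0.0175 = 1.0177
Risk-neutral probability p = (e^0.0175 − 0.8825)/(1.1331 − 0.8825) = 0.1352/0.2507 = 0.5392
Terminal stock prices: S_uu = 186.2, S_ud = 145, S_dd = 112.9
Terminal payoffs (S − K): max(72.18, 0) = 72.18, max(31, 0) = 31, max(-1.074, 0) = 0
Node u (S = 164.3): V_u = e^(−0.0175)·[0.5392·72.1837 + 0.4608·31.0000] = 52.2842
Node d (S = 128): V_d = e^(−0.0175)·[0.5392·31.0000 + 0.4608·0.0000] = 16.4259
Node 0 (S = 145): V_0 = e^(−0.0175)·[0.5392·52.2842 + 0.4608·16.4259] = 35.1411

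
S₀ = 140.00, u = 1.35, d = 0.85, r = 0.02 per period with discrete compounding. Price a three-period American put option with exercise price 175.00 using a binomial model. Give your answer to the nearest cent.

41.65

Risk-neutral probability p = (1 + 0.02 − 0.85)/(1.35 − 0.85) = 0.1700/0.5000 = 0.3400
Terminal stock prices: S_uuu = 344.5, S_uud = 216.9, S_udd = 136.6, S_ddd = 85.98
Terminal payoffs (K − S): max(-169.5, 0) = 0, max(-41.88, 0) = 0, max(38.45, 0) = 38.45, max(89.02, 0) = 89.02
Node uu (S = 255.2): continuation = 1/1.02·[0.3400·0.0000 + 0.6600·0.0000] = 0.0000; exercise value = 0.0000 ≤ continuation, so V_uu = 0.0000
Node ud (S = 160.7): continuation = 1/1.02·[0.3400·0.0000 + 0.6600·38.4475] = 24.8778; exercise value = 14.3500 ≤ continuation, so V_ud = 24.8778
Node dd (S = 101.1): continuation = 1/1.02·[0.3400·38.4475 + 0.6600·89.0225] = 70.4186; exercise value = 73.8500 > continuation, so V_dd = 73.8500 (exercise)
Node u (S = 189): continuation = 1/1.02·[0.3400·0.0000 + 0.6600·24.8778] = 16.0974; exercise value = 0.0000 ≤ continuation, so V_u = 16.0974
Node d (S = 119): continuation = 1/1.02·[0.3400·24.8778 + 0.6600·73.8500] = 56.0779; exercise value = 56.0000 ≤ continuation, so V_d = 56.0779
Node 0 (S = 140): continuation = 1/1.02·[0.3400·16.0974 + 0.6600·56.0779] = 41.6515; exercise value = 35.0000 ≤ continuation, so V_0 = 41.6515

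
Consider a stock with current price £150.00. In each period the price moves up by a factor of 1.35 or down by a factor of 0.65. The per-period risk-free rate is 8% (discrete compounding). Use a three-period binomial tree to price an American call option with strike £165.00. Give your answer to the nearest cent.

£41.95

Risk-neutral probability p = (1 + 0.08 − 0.65)/(1.35 − 0.65) = 0.4300/0.7000 = 0.6143
Terminal stock prices: S_uuu = 369.1, S_uud = 177.7, S_udd = 85.56, S_ddd = 41.19
Terminal payoffs (S − K): max(204.1, 0) = 204.1, max(12.69, 0) = 12.69, max(-79.44, 0) = 0, max(-123.8, 0) = 0
Node uu (S = 273.4): continuation = 1/1.08·[0.6143·204.0563 + 0.3857·12.6938] = 120.5972; exercise value = 108.3750 ≤ continuation, so V_uu = 120.5972
Node ud (S = 131.6): continuation = 1/1.08·[0.6143·12.6938 + 0.3857·0.0000] = 7.2200; exercise value = 0.0000 ≤ continuation, so V_ud = 7.2200
Node dd (S = 63.38): continuation = 1/1.08·[0.6143·0.0000 + 0.3857·0.0000] = 0.0000; exercise value = 0.0000 ≤ continuation, so V_dd = 0.0000
Node u (S = 202.5): continuation = 1/1.08·[0.6143·120.5972 + 0.3857·7.2200] = 71.1722; exercise value = 37.5000 ≤ continuation, so V_u = 71.1722
Node d (S = 97.5): continuation = 1/1.08·[0.6143·7.2200 + 0.3857·0.0000] = 4.1066; exercise value = 0.0000 ≤ continuation, so V_d = 4.1066
Node 0 (S = 150): continuation = 1/1.08·[0.6143·71.1722 + 0.3857·4.1066] = 41.9482; exercise value = 0.0000 ≤ continuation, so V_0 = 41.9482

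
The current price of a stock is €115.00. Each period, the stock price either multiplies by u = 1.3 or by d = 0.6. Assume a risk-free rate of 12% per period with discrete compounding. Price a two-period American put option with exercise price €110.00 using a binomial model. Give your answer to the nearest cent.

Risk-neutral probability p = (1 + 0.12 − 0.6)/(1.3 − 0.6) = 0.5200/0.7000 = 0.7429
Terminal stock prices: S_uu = 194.4, S_ud = 89.7, S_dd = 41.4
Terminal payoffs (K − S): max(-84.35, 0) = 0, max(20.3, 0) = 20.3, max(68.6, 0) = 68.6
Node u (S = 149.5): continuation = 1/1.12·[0.7429·0.0000 + 0.2571·20.3000] = 4.6607; exercise value = 0.0000 ≤ continuation, so V_u = 4.6607
Node d (S = 69): continuation = 1/1.12·[0.7429·20.3000 + 0.2571·68.6000] = 29.2143; exercise value = 41.0000 > continuation, so V_d = 41.0000 (exercise)
Node 0 (S = 115): continuation = 1/1.12·[0.7429·4.6607 + 0.2571·41.0000] = 12.5046; exercise value = 0.0000 ≤ continuation, so V_0 = 12.5046

€12.50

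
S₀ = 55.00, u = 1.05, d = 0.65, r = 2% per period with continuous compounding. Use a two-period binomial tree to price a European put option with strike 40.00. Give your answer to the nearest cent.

0.42

Risk-neutral probability p = (e^0.02 − 0.65)/(1.05 − 0.65) = 0.3702/0.4000 = 0.9255
Terminal stock prices: S_uu = 60.64, S_ud = 37.54, S_dd = 23.24
Terminal payoffs (K − S): max(-20.64, 0) = 0, max(2.462, 0) = 2.462, max(16.76, 0) = 16.76
Node u (S = 57.75): V_u = e^(−0.02)·[0.9255·0.0000 + 0.0745·2.4625] = 0.1798
Node d (S = 35.75): V_d = e^(−0.02)·[0.9255·2.4625 + 0.0745·16.7625] = 3.4579
Node 0 (S = 55): V_0 = e^(−0.02)·[0.9255·0.1798 + 0.0745·3.4579] = 0.4156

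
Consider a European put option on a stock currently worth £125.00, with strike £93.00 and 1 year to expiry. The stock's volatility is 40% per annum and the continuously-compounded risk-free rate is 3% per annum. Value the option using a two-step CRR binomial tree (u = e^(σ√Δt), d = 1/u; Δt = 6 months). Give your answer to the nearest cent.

£6.32

CRR parameters: u = e^(σ√Δt) = e^(0.4·√0.5) = 1.3269, d = 1/u = 0.7536
Per-period rate: rΔt = 0.03·0.5 = 0.015, so R = e^0.015 = 1.0151
Risk-neutral probability p = (e^0.015 − 0.7536)/(1.3269 − 0.7536) = 0.2615/0.5733 = 0.4561
Terminal stock prices: S_uu = 220.1, S_ud = 125, S_dd = 71
Terminal payoffs (K − S): max(-127.1, 0) = 0, max(-32, 0) = 0, max(22, 0) = 22
Node u (S = 165.9): V_u = e^(−0.015)·[0.4561·0.0000 + 0.5439·0.0000] = 0.0000
Node d (S = 94.2): V_d = e^(−0.015)·[0.4561·0.0000 + 0.5439·22.0037] = 11.7892
Node 0 (S = 125): V_0 = e^(−0.015)·[0.4561·0.0000 + 0.5439·11.7892] = 6.3164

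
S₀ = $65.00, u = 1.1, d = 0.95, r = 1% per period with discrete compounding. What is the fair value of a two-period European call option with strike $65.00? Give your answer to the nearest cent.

Risk-neutral probability p = (1 + 0.01 − 0.95)/(1.1 − 0.95) = 0.0600/0.1500 = 0.4000
Terminal stock prices: S_uu = 78.65, S_ud = 67.92, S_dd = 58.66
Terminal payoffs (S − K): max(13.65, 0) = 13.65, max(2.925, 0) = 2.925, max(-6.337, 0) = 0
Node u (S = 71.5): V_u = 1/1.01·[0.4000·13.6500 + 0.6000·2.9250] = 7.1436
Node d (S = 61.75): V_d = 1/1.01·[0.4000·2.9250 + 0.6000·0.0000] = 1.1584
Node 0 (S = 65): V_0 = 1/1.01·[0.4000·7.1436 + 0.6000·1.1584] = 3.5173

$3.52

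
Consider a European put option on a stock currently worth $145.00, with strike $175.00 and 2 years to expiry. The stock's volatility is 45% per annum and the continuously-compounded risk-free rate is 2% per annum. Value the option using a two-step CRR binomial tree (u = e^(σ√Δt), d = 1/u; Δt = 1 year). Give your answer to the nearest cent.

$52.63

CRR parameters: u = e^(σ√Δt) = e^(0.45·√1) = 1.5683, d = 1/u = 0.6376
Per-period rate: rΔt = 0.02·1 = 0.02, so R = e^0.02 = 1.0202
Risk-neutral probability p = (e^0.02 − 0.6376)/(1.5683 − 0.6376) = 0.3826/0.9307 = 0.4111
Terminal stock prices: S_uu = 356.6, S_ud = 145, S_dd = 58.95
Terminal payoffs (K − S): max(-181.6, 0) = 0, max(30, 0) = 30, max(116, 0) = 116
Node u (S = 227.4): V_u = e^(−0.02)·[0.4111·0.0000 + 0.5889·30.0000] = 17.3182
Node d (S = 92.46): V_d = e^(−0.02)·[0.4111·30.0000 + 0.5889·116.0474] = 79.0787
Node 0 (S = 145): V_0 = e^(−0.02)·[0.4111·17.3182 + 0.5889·79.0787] = 52.6278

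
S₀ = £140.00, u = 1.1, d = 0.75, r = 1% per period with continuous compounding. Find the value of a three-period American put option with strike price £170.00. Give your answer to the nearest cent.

Risk-neutral probability p = (e^0.01 − 0.75)/(1.1 − 0.75) = 0.2601/0.3500 = 0.7430
Terminal stock prices: S_uuu = 186.3, S_uud = 127.1, S_udd = 86.62, S_ddd = 59.06
Terminal payoffs (K − S): max(-16.34, 0) = 0, max(42.95, 0) = 42.95, max(83.38, 0) = 83.38, max(110.9, 0) = 110.9
Node uu (S = 169.4): continuation = e^(−0.01)·[0.7430·0.0000 + 0.2570·42.9500] = 10.9283; exercise value = 0.6000 ≤ continuation, so V_uu = 10.9283
Node ud (S = 115.5): continuation = e^(−0.01)·[0.7430·42.9500 + 0.2570·83.3750] = 52.8085; exercise value = 54.5000 > continuation, so V_ud = 54.5000 (exercise)
Node dd (S = 78.75): continuation = e^(−0.01)·[0.7430·83.3750 + 0.2570·110.9375] = 89.5585; exercise value = 91.2500 > continuation, so V_dd = 91.2500 (exercise)
Node u (S = 154): continuation = e^(−0.01)·[0.7430·10.9283 + 0.2570·54.5000] = 21.9060; exercise value = 16.0000 ≤ continuation, so V_u = 21.9060
Node d (S = 105): continuation = e^(−0.01)·[0.7430·54.5000 + 0.2570·91.2500] = 63.3085; exercise value = 65.0000 > continuation, so V_d = 65.0000 (exercise)
Node 0 (S = 140): continuation = e^(−0.01)·[0.7430·21.9060 + 0.2570·65.0000] = 32.6530; exercise value = 30.0000 ≤ continuation, so V_0 = 32.6530

£32.65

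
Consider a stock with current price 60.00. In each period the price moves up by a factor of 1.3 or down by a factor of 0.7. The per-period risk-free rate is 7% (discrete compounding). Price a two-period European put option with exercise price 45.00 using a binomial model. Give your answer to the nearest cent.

Risk-neutral probability p = (1 + 0.07 − 0.7)/(1.3 − 0.7) = 0.3700/0.6000 = 0.6167
Terminal stock prices: S_uu = 101.4, S_ud = 54.6, S_dd = 29.4
Terminal payoffs (K − S): max(-56.4, 0) = 0, max(-9.6, 0) = 0, max(15.6, 0) = 15.6
Node u (S = 78): V_u = 1/1.07·[0.6167·0.0000 + 0.3833·0.0000] = 0.0000
Node d (S = 42): V_d = 1/1.07·[0.6167·0.0000 + 0.3833·15.6000] = 5.5888
Node 0 (S = 60): V_0 = 1/1.07·[0.6167·0.0000 + 0.3833·5.5888] = 2.0022

2.00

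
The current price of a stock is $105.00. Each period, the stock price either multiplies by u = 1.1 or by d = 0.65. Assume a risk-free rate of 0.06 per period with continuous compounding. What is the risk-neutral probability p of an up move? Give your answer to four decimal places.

Risk-neutral probability p = (e^0.06 − 0.65)/(1.1 − 0.65) = 0.4118/0.4500 = 0.9152

p = 0.9152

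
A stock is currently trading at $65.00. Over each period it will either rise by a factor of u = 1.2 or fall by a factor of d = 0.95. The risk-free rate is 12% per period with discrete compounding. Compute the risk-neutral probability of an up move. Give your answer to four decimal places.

p = 0.6800

Risk-neutral probability p = (1 + 0.12 − 0.95)/(1.2 − 0.95) = 0.1700/0.2500 = 0.6800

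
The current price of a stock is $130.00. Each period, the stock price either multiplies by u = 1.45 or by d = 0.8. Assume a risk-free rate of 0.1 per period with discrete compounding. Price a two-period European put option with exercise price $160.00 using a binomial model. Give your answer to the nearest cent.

$22.18

Risk-neutral probability p = (1 + 0.1 − 0.8)/(1.45 − 0.8) = 0.3000/0.6500 = 0.4615
Terminal stock prices: S_uu = 273.3, S_ud = 150.8, S_dd = 83.2
Terminal payoffs (K − S): max(-113.3, 0) = 0, max(9.2, 0) = 9.2, max(76.8, 0) = 76.8
Node u (S = 188.5): V_u = 1/1.1·[0.4615·0.0000 + 0.5385·9.2000] = 4.5035
Node d (S = 104): V_d = 1/1.1·[0.4615·9.2000 + 0.5385·76.8000] = 41.4545
Node 0 (S = 130): V_0 = 1/1.1·[0.4615·4.5035 + 0.5385·41.4545] = 22.1820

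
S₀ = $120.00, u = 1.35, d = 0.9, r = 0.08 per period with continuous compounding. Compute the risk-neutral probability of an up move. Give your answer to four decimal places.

p = 0.4073

Risk-neutral probability p = (e^0.08 − 0.9)/(1.35 − 0.9) = 0.1833/0.4500 = 0.4073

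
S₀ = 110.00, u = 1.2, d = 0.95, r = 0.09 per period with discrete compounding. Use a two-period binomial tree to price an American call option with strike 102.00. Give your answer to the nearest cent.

Risk-neutral probability p = (1 + 0.09 − 0.95)/(1.2 − 0.95) = 0.1400/0.2500 = 0.5600
Terminal stock prices: S_uu = 158.4, S_ud = 125.4, S_dd = 99.27
Terminal payoffs (S − K): max(56.4, 0) = 56.4, max(23.4, 0) = 23.4, max(-2.725, 0) = 0
Node u (S = 132): continuation = 1/1.09·[0.5600·56.4000 + 0.4400·23.4000] = 38.4220; exercise value = 30.0000 ≤ continuation, so V_u = 38.4220
Node d (S = 104.5): continuation = 1/1.09·[0.5600·23.4000 + 0.4400·0.0000] = 12.0220; exercise value = 2.5000 ≤ continuation, so V_d = 12.0220
Node 0 (S = 110): continuation = 1/1.09·[0.5600·38.4220 + 0.4400·12.0220] = 24.5927; exercise value = 8.0000 ≤ continuation, so V_0 = 24.5927

24.59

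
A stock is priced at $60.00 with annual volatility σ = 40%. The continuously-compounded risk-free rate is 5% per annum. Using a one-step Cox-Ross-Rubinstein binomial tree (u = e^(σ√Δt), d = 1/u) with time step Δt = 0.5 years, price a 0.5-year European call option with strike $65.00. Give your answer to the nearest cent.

$6.75

CRR parameters: u = e^(σ√Δt) = e^(0.4·√0.5) = 1.3269, d = 1/u = 0.7536
Per-period rate: rΔt = 0.05·0.5 = 0.025, so R = e^0.025 = 1.0253
Risk-neutral probability p = (e^0.025 − 0.7536)/(1.3269 − 0.7536) = 0.2717/0.5733 = 0.4739
Terminal stock prices: S_u = 79.61, S_d = 45.22
Terminal payoffs (S − K): max(14.61, 0) = 14.61, max(-19.78, 0) = 0
Node 0 (S = 60): V_0 = e^(−0.025)·[0.4739·14.6138 + 0.5261·0.0000] = 6.7547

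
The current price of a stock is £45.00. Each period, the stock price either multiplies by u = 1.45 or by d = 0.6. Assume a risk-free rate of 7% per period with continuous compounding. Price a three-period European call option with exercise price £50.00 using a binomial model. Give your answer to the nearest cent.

£14.40

Risk-neutral probability p = (e^0.07 − 0.6)/(1.45 − 0.6) = 0.4725/0.8500 = 0.5559
Terminal stock prices: S_uuu = 137.2, S_uud = 56.77, S_udd = 23.49, S_ddd = 9.72
Terminal payoffs (S − K): max(87.19, 0) = 87.19, max(6.767, 0) = 6.767, max(-26.51, 0) = 0, max(-40.28, 0) = 0
Node uu (S = 94.61): V_uu = e^(−0.07)·[0.5559·87.1881 + 0.4441·6.7675] = 47.9928
Node ud (S = 39.15): V_ud = e^(−0.07)·[0.5559·6.7675 + 0.4441·0.0000] = 3.5077
Node dd (S = 16.2): V_dd = e^(−0.07)·[0.5559·0.0000 + 0.4441·0.0000] = 0.0000
Node u (S = 65.25): V_u = e^(−0.07)·[0.5559·47.9928 + 0.4441·3.5077] = 26.3276
Node d (S = 27): V_d = e^(−0.07)·[0.5559·3.5077 + 0.4441·0.0000] = 1.8181
Node 0 (S = 45): V_0 = e^(−0.07)·[0.5559·26.3276 + 0.4441·1.8181] = 14.3987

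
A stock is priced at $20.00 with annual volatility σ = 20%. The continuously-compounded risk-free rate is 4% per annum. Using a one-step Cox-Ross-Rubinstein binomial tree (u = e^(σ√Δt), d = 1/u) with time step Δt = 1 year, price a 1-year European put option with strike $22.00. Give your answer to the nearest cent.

$2.42

CRR parameters: u = e^(σ√Δt) = e^(0.2·√1) = 1.2214, d = 1/u = 0.8187
Per-period rate: rΔt = 0.04·1 = 0.04, so R = e^0.04 = 1.0408
Risk-neutral probability p = (e^0.04 − 0.8187)/(1.2214 − 0.8187) = 0.2221/0.4027 = 0.5515
Terminal stock prices: S_u = 24.43, S_d = 16.37
Terminal payoffs (K − S): max(-2.428, 0) = 0, max(5.625, 0) = 5.625
Node 0 (S = 20): V_0 = e^(−0.04)·[0.5515·0.0000 + 0.4485·5.6254] = 2.4240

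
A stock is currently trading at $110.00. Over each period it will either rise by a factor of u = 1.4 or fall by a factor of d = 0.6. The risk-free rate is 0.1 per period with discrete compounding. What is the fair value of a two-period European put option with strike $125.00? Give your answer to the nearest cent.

$22.55

Risk-neutral probability p = (1 + 0.1 − 0.6)/(1.4 − 0.6) = 0.5000/0.8000 = 0.6250
Terminal stock prices: S_uu = 215.6, S_ud = 92.4, S_dd = 39.6
Terminal payoffs (K − S): max(-90.6, 0) = 0, max(32.6, 0) = 32.6, max(85.4, 0) = 85.4
Node u (S = 154): V_u = 1/1.1·[0.6250·0.0000 + 0.3750·32.6000] = 11.1136
Node d (S = 66): V_d = 1/1.1·[0.6250·32.6000 + 0.3750·85.4000] = 47.6364
Node 0 (S = 110): V_0 = 1/1.1·[0.6250·11.1136 + 0.3750·47.6364] = 22.5542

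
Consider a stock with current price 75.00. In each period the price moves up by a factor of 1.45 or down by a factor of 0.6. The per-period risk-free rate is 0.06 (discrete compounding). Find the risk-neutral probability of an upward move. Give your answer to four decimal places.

Risk-neutral probability p = (1 + 0.06 − 0.6)/(1.45 − 0.6) = 0.4600/0.8500 = 0.5412

p = 0.5412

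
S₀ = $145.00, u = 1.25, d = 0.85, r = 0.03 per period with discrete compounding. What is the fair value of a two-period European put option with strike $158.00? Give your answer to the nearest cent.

Risk-neutral probability p = (1 + 0.03 − 0.85)/(1.25 − 0.85) = 0.1800/0.4000 = 0.4500
Terminal stock prices: S_uu = 226.6, S_ud = 154.1, S_dd = 104.8
Terminal payoffs (K − S): max(-68.56, 0) = 0, max(3.938, 0) = 3.938, max(53.24, 0) = 53.24
Node u (S = 181.2): V_u = 1/1.03·[0.4500·0.0000 + 0.5500·3.9375] = 2.1025
Node d (S = 123.2): V_d = 1/1.03·[0.4500·3.9375 + 0.5500·53.2375] = 30.1481
Node 0 (S = 145): V_0 = 1/1.03·[0.4500·2.1025 + 0.5500·30.1481] = 17.0171

$17.02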